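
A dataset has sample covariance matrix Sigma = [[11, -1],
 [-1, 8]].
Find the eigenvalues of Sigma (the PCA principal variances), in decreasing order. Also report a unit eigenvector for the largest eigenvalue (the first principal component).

Step 1 — characteristic polynomial of 2×2 Sigma:
  det(Sigma - λI) = λ² - trace · λ + det = 0.
  trace = 11 + 8 = 19, det = 11·8 - (-1)² = 87.
Step 2 — discriminant:
  Δ = trace² - 4·det = 361 - 348 = 13.
Step 3 — eigenvalues:
  λ = (trace ± √Δ)/2 = (19 ± 3.6056)/2,
  λ_1 = 11.3028,  λ_2 = 7.6972.

Step 4 — unit eigenvector for λ_1: solve (Sigma - λ_1 I)v = 0. First row:
  (11 - 11.3028)·v_x + (-1)·v_y = 0, i.e. (-0.3028)·v_x + (-1)·v_y = 0,
  so v ∝ (b, λ_1 - a) = (-1, 0.3028); multiply by -1 so the first entry is positive: u = (1, -0.3028).
  ||u|| = √((1)² + (-0.3028)²) = √(1.0917) ≈ 1.0448,
  v_1 = u/||u|| ≈ (0.9571, -0.2898) (||v_1|| = 1).

λ_1 = 11.3028,  λ_2 = 7.6972;  v_1 ≈ (0.9571, -0.2898)


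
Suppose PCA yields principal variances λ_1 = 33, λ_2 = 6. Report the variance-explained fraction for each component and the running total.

Step 1 — total variance = trace(Sigma) = Σ λ_i = 33 + 6 = 39.

Step 2 — fraction explained by component i = λ_i / Σ λ:
  PC1: 33/39 = 0.8462
  PC2: 6/39 = 0.1538

Step 3 — cumulative fraction after k components = (λ_1 + ... + λ_k) / Σ λ:
  k = 1: 33/39 = 0.8462
  k = 2: (33 + 6)/39 = 39/39 = 1

Summary (fraction, with percent):

explained: PC1 0.8462 (84.62%), PC2 0.1538 (15.38%);  cumulative: 0.8462, 1


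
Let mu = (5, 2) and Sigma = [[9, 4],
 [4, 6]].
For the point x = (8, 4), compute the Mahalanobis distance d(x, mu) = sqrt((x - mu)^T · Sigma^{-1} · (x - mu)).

Step 1 — centre the observation: (x - mu) = (3, 2).

Step 2 — invert Sigma. det(Sigma) = 9·6 - (4)² = 38.
  Sigma^{-1} = (1/det) · [[d, -b], [-b, a]] = [[0.1579, -0.1053],
 [-0.1053, 0.2368]].

Step 3 — form the quadratic (x - mu)^T · Sigma^{-1} · (x - mu):
  Sigma^{-1} · (x - mu) = (0.2632, 0.1579).
  (x - mu)^T · [Sigma^{-1} · (x - mu)] = (3)·(0.2632) + (2)·(0.1579) = 1.1053.

Step 4 — take square root: d = √(1.1053) ≈ 1.0513.

d(x, mu) = √(1.1053) ≈ 1.0513


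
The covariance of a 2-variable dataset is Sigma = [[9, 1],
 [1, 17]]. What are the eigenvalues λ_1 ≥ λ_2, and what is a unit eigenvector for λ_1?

Step 1 — characteristic polynomial of 2×2 Sigma:
  det(Sigma - λI) = λ² - trace · λ + det = 0.
  trace = 9 + 17 = 26, det = 9·17 - (1)² = 152.
Step 2 — discriminant:
  Δ = trace² - 4·det = 676 - 608 = 68.
Step 3 — eigenvalues:
  λ = (trace ± √Δ)/2 = (26 ± 8.2462)/2,
  λ_1 = 17.1231,  λ_2 = 8.8769.

Step 4 — unit eigenvector for λ_1: solve (Sigma - λ_1 I)v = 0. First row:
  (9 - 17.1231)·v_x + (1)·v_y = 0, i.e. (-8.1231)·v_x + (1)·v_y = 0,
  so v ∝ (b, λ_1 - a) = (1, 8.1231) = u.
  ||u|| = √((1)² + (8.1231)²) = √(66.9848) ≈ 8.1844,
  v_1 = u/||u|| ≈ (0.1222, 0.9925) (||v_1|| = 1).

λ_1 = 17.1231,  λ_2 = 8.8769;  v_1 ≈ (0.1222, 0.9925)


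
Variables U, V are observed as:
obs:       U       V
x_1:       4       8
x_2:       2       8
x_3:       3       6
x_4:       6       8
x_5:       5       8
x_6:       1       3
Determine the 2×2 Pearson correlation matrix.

Step 1 — column means:
  mean(U) = (4 + 2 + 3 + 6 + 5 + 1) / 6 = 21/6 = 3.5
  mean(V) = (8 + 8 + 6 + 8 + 8 + 3) / 6 = 41/6 = 6.8333

Step 2 — sample variances and covariances s[i,j] = (1/(n-1)) · Σ_k (x_{k,i} - mean_i) · (x_{k,j} - mean_j), with n-1 = 5:
  s[U,U] = ((0.5)·(0.5) + (-1.5)·(-1.5) + (-0.5)·(-0.5) + (2.5)·(2.5) + (1.5)·(1.5) + (-2.5)·(-2.5)) / 5 = 17.5/5 = 3.5
  s[U,V] = ((0.5)·(1.1667) + (-1.5)·(1.1667) + (-0.5)·(-0.8333) + (2.5)·(1.1667) + (1.5)·(1.1667) + (-2.5)·(-3.8333)) / 5 = 13.5/5 = 2.7
  s[V,V] = ((1.1667)·(1.1667) + (1.1667)·(1.1667) + (-0.8333)·(-0.8333) + (1.1667)·(1.1667) + (1.1667)·(1.1667) + (-3.8333)·(-3.8333)) / 5 = 20.8333/5 = 4.1667
  Sample standard deviations s_i = √(s[i,i]):
  s(U) = √(3.5) = 1.8708
  s(V) = √(4.1667) = 2.0412

Step 3 — r_{ij} = s_{ij} / (s_i · s_j):
  r[U,U] = 1 (diagonal).
  r[U,V] = 2.7 / (1.8708 · 2.0412) = 2.7 / 3.8188 = 0.707
  r[V,V] = 1 (diagonal).

R is symmetric with unit diagonal. Assembling:

R = [[1, 0.707],
 [0.707, 1]]


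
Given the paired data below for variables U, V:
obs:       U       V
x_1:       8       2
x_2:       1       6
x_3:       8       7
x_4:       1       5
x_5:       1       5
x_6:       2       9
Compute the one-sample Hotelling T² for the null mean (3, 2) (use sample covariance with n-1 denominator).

Step 1 — sample mean vector:
  mean(U) = (8 + 1 + 8 + 1 + 1 + 2) / 6 = 21/6 = 3.5
  mean(V) = (2 + 6 + 7 + 5 + 5 + 9) / 6 = 34/6 = 5.6667
  x̄ = (3.5, 5.6667),  deviation x̄ - mu_0 = (3.5, 5.6667) - (3, 2) = (0.5, 3.6667).

Step 2 — sample covariance matrix, S[i,j] = (1/(n-1)) · Σ_k (x_{k,i} - mean_i) · (x_{k,j} - mean_j), divisor n-1 = 5:
  S[U,U] = ((4.5)·(4.5) + (-2.5)·(-2.5) + (4.5)·(4.5) + (-2.5)·(-2.5) + (-2.5)·(-2.5) + (-1.5)·(-1.5)) / 5 = 61.5/5 = 12.3
  S[U,V] = ((4.5)·(-3.6667) + (-2.5)·(0.3333) + (4.5)·(1.3333) + (-2.5)·(-0.6667) + (-2.5)·(-0.6667) + (-1.5)·(3.3333)) / 5 = -13/5 = -2.6
  S[V,V] = ((-3.6667)·(-3.6667) + (0.3333)·(0.3333) + (1.3333)·(1.3333) + (-0.6667)·(-0.6667) + (-0.6667)·(-0.6667) + (3.3333)·(3.3333)) / 5 = 27.3333/5 = 5.4667
  S = [[12.3, -2.6],
 [-2.6, 5.4667]].

Step 3 — invert S. det(S) = 12.3·5.4667 - (-2.6)² = 60.48.
  S^{-1} = (1/det) · [[d, -b], [-b, a]] = [[0.0904, 0.043],
 [0.043, 0.2034]].

Step 4 — quadratic form (x̄ - mu_0)^T · S^{-1} · (x̄ - mu_0):
  S^{-1} · (x̄ - mu_0) = (0.2028, 0.7672),
  (x̄ - mu_0)^T · [...] = (0.5)·(0.2028) + (3.6667)·(0.7672) = 2.9145.

Step 5 — scale by n: T² = 6 · 2.9145 = 17.4868.

T² ≈ 17.4868


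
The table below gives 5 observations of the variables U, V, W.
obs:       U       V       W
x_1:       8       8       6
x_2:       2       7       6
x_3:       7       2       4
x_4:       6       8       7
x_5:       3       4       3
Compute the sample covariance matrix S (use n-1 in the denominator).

Step 1 — column means:
  mean(U) = (8 + 2 + 7 + 6 + 3) / 5 = 26/5 = 5.2
  mean(V) = (8 + 7 + 2 + 8 + 4) / 5 = 29/5 = 5.8
  mean(W) = (6 + 6 + 4 + 7 + 3) / 5 = 26/5 = 5.2

Step 2 — sample covariance S[i,j] = (1/(n-1)) · Σ_k (x_{k,i} - mean_i) · (x_{k,j} - mean_j), with n-1 = 4.
  S[U,U] = ((2.8)·(2.8) + (-3.2)·(-3.2) + (1.8)·(1.8) + (0.8)·(0.8) + (-2.2)·(-2.2)) / 4 = 26.8/4 = 6.7
  S[U,V] = ((2.8)·(2.2) + (-3.2)·(1.2) + (1.8)·(-3.8) + (0.8)·(2.2) + (-2.2)·(-1.8)) / 4 = 1.2/4 = 0.3
  S[U,W] = ((2.8)·(0.8) + (-3.2)·(0.8) + (1.8)·(-1.2) + (0.8)·(1.8) + (-2.2)·(-2.2)) / 4 = 3.8/4 = 0.95
  S[V,V] = ((2.2)·(2.2) + (1.2)·(1.2) + (-3.8)·(-3.8) + (2.2)·(2.2) + (-1.8)·(-1.8)) / 4 = 28.8/4 = 7.2
  S[V,W] = ((2.2)·(0.8) + (1.2)·(0.8) + (-3.8)·(-1.2) + (2.2)·(1.8) + (-1.8)·(-2.2)) / 4 = 15.2/4 = 3.8
  S[W,W] = ((0.8)·(0.8) + (0.8)·(0.8) + (-1.2)·(-1.2) + (1.8)·(1.8) + (-2.2)·(-2.2)) / 4 = 10.8/4 = 2.7

S is symmetric (S[j,i] = S[i,j]). Assembling:

S = [[6.7, 0.3, 0.95],
 [0.3, 7.2, 3.8],
 [0.95, 3.8, 2.7]]


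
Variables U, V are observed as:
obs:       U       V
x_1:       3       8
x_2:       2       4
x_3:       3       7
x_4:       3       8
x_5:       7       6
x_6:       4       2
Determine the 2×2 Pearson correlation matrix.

Step 1 — column means:
  mean(U) = (3 + 2 + 3 + 3 + 7 + 4) / 6 = 22/6 = 3.6667
  mean(V) = (8 + 4 + 7 + 8 + 6 + 2) / 6 = 35/6 = 5.8333

Step 2 — sample variances and covariances s[i,j] = (1/(n-1)) · Σ_k (x_{k,i} - mean_i) · (x_{k,j} - mean_j), with n-1 = 5:
  s[U,U] = ((-0.6667)·(-0.6667) + (-1.6667)·(-1.6667) + (-0.6667)·(-0.6667) + (-0.6667)·(-0.6667) + (3.3333)·(3.3333) + (0.3333)·(0.3333)) / 5 = 15.3333/5 = 3.0667
  s[U,V] = ((-0.6667)·(2.1667) + (-1.6667)·(-1.8333) + (-0.6667)·(1.1667) + (-0.6667)·(2.1667) + (3.3333)·(0.1667) + (0.3333)·(-3.8333)) / 5 = -1.3333/5 = -0.2667
  s[V,V] = ((2.1667)·(2.1667) + (-1.8333)·(-1.8333) + (1.1667)·(1.1667) + (2.1667)·(2.1667) + (0.1667)·(0.1667) + (-3.8333)·(-3.8333)) / 5 = 28.8333/5 = 5.7667
  Sample standard deviations s_i = √(s[i,i]):
  s(U) = √(3.0667) = 1.7512
  s(V) = √(5.7667) = 2.4014

Step 3 — r_{ij} = s_{ij} / (s_i · s_j):
  r[U,U] = 1 (diagonal).
  r[U,V] = -0.2667 / (1.7512 · 2.4014) = -0.2667 / 4.2053 = -0.0634
  r[V,V] = 1 (diagonal).

R is symmetric with unit diagonal. Assembling:

R = [[1, -0.0634],
 [-0.0634, 1]]


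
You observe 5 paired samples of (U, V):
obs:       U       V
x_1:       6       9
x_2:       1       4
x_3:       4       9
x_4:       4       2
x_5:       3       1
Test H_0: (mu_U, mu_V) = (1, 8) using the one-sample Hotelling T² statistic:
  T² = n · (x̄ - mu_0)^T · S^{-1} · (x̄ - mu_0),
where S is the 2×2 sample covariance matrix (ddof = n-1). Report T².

Step 1 — sample mean vector:
  mean(U) = (6 + 1 + 4 + 4 + 3) / 5 = 18/5 = 3.6
  mean(V) = (9 + 4 + 9 + 2 + 1) / 5 = 25/5 = 5
  x̄ = (3.6, 5),  deviation x̄ - mu_0 = (3.6, 5) - (1, 8) = (2.6, -3).

Step 2 — sample covariance matrix, S[i,j] = (1/(n-1)) · Σ_k (x_{k,i} - mean_i) · (x_{k,j} - mean_j), divisor n-1 = 4:
  S[U,U] = ((2.4)·(2.4) + (-2.6)·(-2.6) + (0.4)·(0.4) + (0.4)·(0.4) + (-0.6)·(-0.6)) / 4 = 13.2/4 = 3.3
  S[U,V] = ((2.4)·(4) + (-2.6)·(-1) + (0.4)·(4) + (0.4)·(-3) + (-0.6)·(-4)) / 4 = 15/4 = 3.75
  S[V,V] = ((4)·(4) + (-1)·(-1) + (4)·(4) + (-3)·(-3) + (-4)·(-4)) / 4 = 58/4 = 14.5
  S = [[3.3, 3.75],
 [3.75, 14.5]].

Step 3 — invert S. det(S) = 3.3·14.5 - (3.75)² = 33.7875.
  S^{-1} = (1/det) · [[d, -b], [-b, a]] = [[0.4292, -0.111],
 [-0.111, 0.0977]].

Step 4 — quadratic form (x̄ - mu_0)^T · S^{-1} · (x̄ - mu_0):
  S^{-1} · (x̄ - mu_0) = (1.4488, -0.5816),
  (x̄ - mu_0)^T · [...] = (2.6)·(1.4488) + (-3)·(-0.5816) = 5.5115.

Step 5 — scale by n: T² = 5 · 5.5115 = 27.5575.

T² ≈ 27.5575


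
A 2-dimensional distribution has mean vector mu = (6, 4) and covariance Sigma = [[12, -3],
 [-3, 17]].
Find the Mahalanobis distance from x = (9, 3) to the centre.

Step 1 — centre the observation: (x - mu) = (3, -1).

Step 2 — invert Sigma. det(Sigma) = 12·17 - (-3)² = 195.
  Sigma^{-1} = (1/det) · [[d, -b], [-b, a]] = [[0.0872, 0.0154],
 [0.0154, 0.0615]].

Step 3 — form the quadratic (x - mu)^T · Sigma^{-1} · (x - mu):
  Sigma^{-1} · (x - mu) = (0.2462, -0.0154).
  (x - mu)^T · [Sigma^{-1} · (x - mu)] = (3)·(0.2462) + (-1)·(-0.0154) = 0.7538.

Step 4 — take square root: d = √(0.7538) ≈ 0.8682.

d(x, mu) = √(0.7538) ≈ 0.8682


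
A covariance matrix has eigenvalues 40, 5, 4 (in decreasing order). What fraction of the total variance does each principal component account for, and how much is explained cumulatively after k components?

Step 1 — total variance = trace(Sigma) = Σ λ_i = 40 + 5 + 4 = 49.

Step 2 — fraction explained by component i = λ_i / Σ λ:
  PC1: 40/49 = 0.8163
  PC2: 5/49 = 0.102
  PC3: 4/49 = 0.0816

Step 3 — cumulative fraction after k components = (λ_1 + ... + λ_k) / Σ λ:
  k = 1: 40/49 = 0.8163
  k = 2: (40 + 5)/49 = 45/49 = 0.9184
  k = 3: (40 + 5 + 4)/49 = 49/49 = 1

Summary (fraction, with percent):

explained: PC1 0.8163 (81.63%), PC2 0.102 (10.2%), PC3 0.0816 (8.16%);  cumulative: 0.8163, 0.9184, 1


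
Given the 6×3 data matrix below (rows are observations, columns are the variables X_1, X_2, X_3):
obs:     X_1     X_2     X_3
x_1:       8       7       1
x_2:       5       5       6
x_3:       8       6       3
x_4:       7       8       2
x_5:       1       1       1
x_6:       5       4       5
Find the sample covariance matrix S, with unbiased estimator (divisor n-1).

Step 1 — column means:
  mean(X_1) = (8 + 5 + 8 + 7 + 1 + 5) / 6 = 34/6 = 5.6667
  mean(X_2) = (7 + 5 + 6 + 8 + 1 + 4) / 6 = 31/6 = 5.1667
  mean(X_3) = (1 + 6 + 3 + 2 + 1 + 5) / 6 = 18/6 = 3

Step 2 — sample covariance S[i,j] = (1/(n-1)) · Σ_k (x_{k,i} - mean_i) · (x_{k,j} - mean_j), with n-1 = 5.
  S[X_1,X_1] = ((2.3333)·(2.3333) + (-0.6667)·(-0.6667) + (2.3333)·(2.3333) + (1.3333)·(1.3333) + (-4.6667)·(-4.6667) + (-0.6667)·(-0.6667)) / 5 = 35.3333/5 = 7.0667
  S[X_1,X_2] = ((2.3333)·(1.8333) + (-0.6667)·(-0.1667) + (2.3333)·(0.8333) + (1.3333)·(2.8333) + (-4.6667)·(-4.1667) + (-0.6667)·(-1.1667)) / 5 = 30.3333/5 = 6.0667
  S[X_1,X_3] = ((2.3333)·(-2) + (-0.6667)·(3) + (2.3333)·(0) + (1.3333)·(-1) + (-4.6667)·(-2) + (-0.6667)·(2)) / 5 = 0/5 = 0
  S[X_2,X_2] = ((1.8333)·(1.8333) + (-0.1667)·(-0.1667) + (0.8333)·(0.8333) + (2.8333)·(2.8333) + (-4.1667)·(-4.1667) + (-1.1667)·(-1.1667)) / 5 = 30.8333/5 = 6.1667
  S[X_2,X_3] = ((1.8333)·(-2) + (-0.1667)·(3) + (0.8333)·(0) + (2.8333)·(-1) + (-4.1667)·(-2) + (-1.1667)·(2)) / 5 = -1/5 = -0.2
  S[X_3,X_3] = ((-2)·(-2) + (3)·(3) + (0)·(0) + (-1)·(-1) + (-2)·(-2) + (2)·(2)) / 5 = 22/5 = 4.4

S is symmetric (S[j,i] = S[i,j]). Assembling:

S = [[7.0667, 6.0667, 0],
 [6.0667, 6.1667, -0.2],
 [0, -0.2, 4.4]]


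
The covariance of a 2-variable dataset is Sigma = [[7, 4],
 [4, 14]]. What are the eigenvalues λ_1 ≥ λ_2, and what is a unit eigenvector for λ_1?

Step 1 — characteristic polynomial of 2×2 Sigma:
  det(Sigma - λI) = λ² - trace · λ + det = 0.
  trace = 7 + 14 = 21, det = 7·14 - (4)² = 82.
Step 2 — discriminant:
  Δ = trace² - 4·det = 441 - 328 = 113.
Step 3 — eigenvalues:
  λ = (trace ± √Δ)/2 = (21 ± 10.6301)/2,
  λ_1 = 15.8151,  λ_2 = 5.1849.

Step 4 — unit eigenvector for λ_1: solve (Sigma - λ_1 I)v = 0. First row:
  (7 - 15.8151)·v_x + (4)·v_y = 0, i.e. (-8.8151)·v_x + (4)·v_y = 0,
  so v ∝ (b, λ_1 - a) = (4, 8.8151) = u.
  ||u|| = √((4)² + (8.8151)²) = √(93.7055) ≈ 9.6802,
  v_1 = u/||u|| ≈ (0.4132, 0.9106) (||v_1|| = 1).

λ_1 = 15.8151,  λ_2 = 5.1849;  v_1 ≈ (0.4132, 0.9106)


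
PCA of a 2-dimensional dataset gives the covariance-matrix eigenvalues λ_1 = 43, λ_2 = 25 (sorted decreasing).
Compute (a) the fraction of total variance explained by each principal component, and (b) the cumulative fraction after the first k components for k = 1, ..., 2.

Step 1 — total variance = trace(Sigma) = Σ λ_i = 43 + 25 = 68.

Step 2 — fraction explained by component i = λ_i / Σ λ:
  PC1: 43/68 = 0.6324
  PC2: 25/68 = 0.3676

Step 3 — cumulative fraction after k components = (λ_1 + ... + λ_k) / Σ λ:
  k = 1: 43/68 = 0.6324
  k = 2: (43 + 25)/68 = 68/68 = 1

Summary (fraction, with percent):

explained: PC1 0.6324 (63.24%), PC2 0.3676 (36.76%);  cumulative: 0.6324, 1


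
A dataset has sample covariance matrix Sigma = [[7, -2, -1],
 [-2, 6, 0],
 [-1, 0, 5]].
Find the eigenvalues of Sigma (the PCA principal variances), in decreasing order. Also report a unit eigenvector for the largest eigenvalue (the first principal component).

Step 1 — characteristic polynomial p(λ) = det(λI - Sigma) = λ³ - tr·λ² + c_1·λ - det, where tr = trace, c_1 = sum of the principal 2×2 minors, det = det(Sigma):
  tr = 7 + 6 + 5 = 18,
  c_1 = (7·6 - (-2)²) + (7·5 - (-1)²) + (6·5 - (0)²) = 38 + 34 + 30 = 102,
  det = 7·(6·5 - (0)²) - (-2)·((-2)·5 - (0)·(-1)) + (-1)·((-2)·(0) - 6·(-1)) = 7·(30) - (-2)·(-10) + (-1)·(6) = 184.
  So p(λ) = λ³ - 18λ² + 102λ - 184.
Step 2 — look for an integer root (rational root theorem: any rational root is an integer divisor of 184). Testing λ = 4:
  p(4) = 64 - 288 + 408 - 184 = 0  ✓
  Dividing out (λ - 4): p(λ) = (λ - 4)(λ² - 14λ + 46).
Step 3 — remaining eigenvalues from the quadratic λ² - 14λ + 46 = 0:
  Δ = 14² - 4·46 = 196 - 184 = 12,  λ = (14 ± √12)/2 = (14 ± 3.4641)/2 ≈ 8.7321 or 5.2679.
  Sorted: λ_1 = 8.7321,  λ_2 = 5.2679,  λ_3 = 4  (check: sum = 18 = tr ✓).

Step 4 — unit eigenvector for λ_1 ≈ 8.7321: v spans the null space of (Sigma - λ_1 I), whose rows are
  r_1 = (-1.7321, -2, -1),  r_2 = (-2, -2.7321, 0),  r_3 = (-1, 0, -3.7321).
  v is orthogonal to every row, so take v ∝ r_1 × r_2 = ((-2)·(0) - (-1)·(-2.7321), (-1)·(-2) - (-1.7321)·(0), (-1.7321)·(-2.7321) - (-2)·(-2)) ≈ (-2.7321, 2, 0.7321).
  Rescale (multiply by -1 so the first nonzero entry is positive): u = (2.7321, -2, -0.7321).
  ||u|| = √((2.7321)² + (-2)² + (-0.7321)²) = √(12) ≈ 3.4641,  v_1 = u/||u|| ≈ (0.7887, -0.5774, -0.2113) (||v_1|| = 1).

λ_1 = 8.7321,  λ_2 = 5.2679,  λ_3 = 4;  v_1 ≈ (0.7887, -0.5774, -0.2113)


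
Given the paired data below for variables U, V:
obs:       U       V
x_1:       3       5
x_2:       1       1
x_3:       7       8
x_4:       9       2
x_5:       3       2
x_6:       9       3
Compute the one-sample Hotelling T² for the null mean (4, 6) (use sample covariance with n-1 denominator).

Step 1 — sample mean vector:
  mean(U) = (3 + 1 + 7 + 9 + 3 + 9) / 6 = 32/6 = 5.3333
  mean(V) = (5 + 1 + 8 + 2 + 2 + 3) / 6 = 21/6 = 3.5
  x̄ = (5.3333, 3.5),  deviation x̄ - mu_0 = (5.3333, 3.5) - (4, 6) = (1.3333, -2.5).

Step 2 — sample covariance matrix, S[i,j] = (1/(n-1)) · Σ_k (x_{k,i} - mean_i) · (x_{k,j} - mean_j), divisor n-1 = 5:
  S[U,U] = ((-2.3333)·(-2.3333) + (-4.3333)·(-4.3333) + (1.6667)·(1.6667) + (3.6667)·(3.6667) + (-2.3333)·(-2.3333) + (3.6667)·(3.6667)) / 5 = 59.3333/5 = 11.8667
  S[U,V] = ((-2.3333)·(1.5) + (-4.3333)·(-2.5) + (1.6667)·(4.5) + (3.6667)·(-1.5) + (-2.3333)·(-1.5) + (3.6667)·(-0.5)) / 5 = 11/5 = 2.2
  S[V,V] = ((1.5)·(1.5) + (-2.5)·(-2.5) + (4.5)·(4.5) + (-1.5)·(-1.5) + (-1.5)·(-1.5) + (-0.5)·(-0.5)) / 5 = 33.5/5 = 6.7
  S = [[11.8667, 2.2],
 [2.2, 6.7]].

Step 3 — invert S. det(S) = 11.8667·6.7 - (2.2)² = 74.6667.
  S^{-1} = (1/det) · [[d, -b], [-b, a]] = [[0.0897, -0.0295],
 [-0.0295, 0.1589]].

Step 4 — quadratic form (x̄ - mu_0)^T · S^{-1} · (x̄ - mu_0):
  S^{-1} · (x̄ - mu_0) = (0.1933, -0.4366),
  (x̄ - mu_0)^T · [...] = (1.3333)·(0.1933) + (-2.5)·(-0.4366) = 1.3493.

Step 5 — scale by n: T² = 6 · 1.3493 = 8.0955.

T² ≈ 8.0955


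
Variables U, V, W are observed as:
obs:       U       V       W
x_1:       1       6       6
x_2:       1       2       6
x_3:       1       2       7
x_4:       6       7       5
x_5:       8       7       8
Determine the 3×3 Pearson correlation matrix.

Step 1 — column means:
  mean(U) = (1 + 1 + 1 + 6 + 8) / 5 = 17/5 = 3.4
  mean(V) = (6 + 2 + 2 + 7 + 7) / 5 = 24/5 = 4.8
  mean(W) = (6 + 6 + 7 + 5 + 8) / 5 = 32/5 = 6.4

Step 2 — sample variances and covariances s[i,j] = (1/(n-1)) · Σ_k (x_{k,i} - mean_i) · (x_{k,j} - mean_j), with n-1 = 4:
  s[U,U] = ((-2.4)·(-2.4) + (-2.4)·(-2.4) + (-2.4)·(-2.4) + (2.6)·(2.6) + (4.6)·(4.6)) / 4 = 45.2/4 = 11.3
  s[U,V] = ((-2.4)·(1.2) + (-2.4)·(-2.8) + (-2.4)·(-2.8) + (2.6)·(2.2) + (4.6)·(2.2)) / 4 = 26.4/4 = 6.6
  s[U,W] = ((-2.4)·(-0.4) + (-2.4)·(-0.4) + (-2.4)·(0.6) + (2.6)·(-1.4) + (4.6)·(1.6)) / 4 = 4.2/4 = 1.05
  s[V,V] = ((1.2)·(1.2) + (-2.8)·(-2.8) + (-2.8)·(-2.8) + (2.2)·(2.2) + (2.2)·(2.2)) / 4 = 26.8/4 = 6.7
  s[V,W] = ((1.2)·(-0.4) + (-2.8)·(-0.4) + (-2.8)·(0.6) + (2.2)·(-1.4) + (2.2)·(1.6)) / 4 = -0.6/4 = -0.15
  s[W,W] = ((-0.4)·(-0.4) + (-0.4)·(-0.4) + (0.6)·(0.6) + (-1.4)·(-1.4) + (1.6)·(1.6)) / 4 = 5.2/4 = 1.3
  Sample standard deviations s_i = √(s[i,i]):
  s(U) = √(11.3) = 3.3615
  s(V) = √(6.7) = 2.5884
  s(W) = √(1.3) = 1.1402

Step 3 — r_{ij} = s_{ij} / (s_i · s_j):
  r[U,U] = 1 (diagonal).
  r[U,V] = 6.6 / (3.3615 · 2.5884) = 6.6 / 8.7011 = 0.7585
  r[U,W] = 1.05 / (3.3615 · 1.1402) = 1.05 / 3.8328 = 0.274
  r[V,V] = 1 (diagonal).
  r[V,W] = -0.15 / (2.5884 · 1.1402) = -0.15 / 2.9513 = -0.0508
  r[W,W] = 1 (diagonal).

R is symmetric with unit diagonal. Assembling:

R = [[1, 0.7585, 0.274],
 [0.7585, 1, -0.0508],
 [0.274, -0.0508, 1]]


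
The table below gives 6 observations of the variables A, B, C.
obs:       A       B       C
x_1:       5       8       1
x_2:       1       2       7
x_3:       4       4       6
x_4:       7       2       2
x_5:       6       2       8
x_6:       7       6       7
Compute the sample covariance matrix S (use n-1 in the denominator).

Step 1 — column means:
  mean(A) = (5 + 1 + 4 + 7 + 6 + 7) / 6 = 30/6 = 5
  mean(B) = (8 + 2 + 4 + 2 + 2 + 6) / 6 = 24/6 = 4
  mean(C) = (1 + 7 + 6 + 2 + 8 + 7) / 6 = 31/6 = 5.1667

Step 2 — sample covariance S[i,j] = (1/(n-1)) · Σ_k (x_{k,i} - mean_i) · (x_{k,j} - mean_j), with n-1 = 5.
  S[A,A] = ((0)·(0) + (-4)·(-4) + (-1)·(-1) + (2)·(2) + (1)·(1) + (2)·(2)) / 5 = 26/5 = 5.2
  S[A,B] = ((0)·(4) + (-4)·(-2) + (-1)·(0) + (2)·(-2) + (1)·(-2) + (2)·(2)) / 5 = 6/5 = 1.2
  S[A,C] = ((0)·(-4.1667) + (-4)·(1.8333) + (-1)·(0.8333) + (2)·(-3.1667) + (1)·(2.8333) + (2)·(1.8333)) / 5 = -8/5 = -1.6
  S[B,B] = ((4)·(4) + (-2)·(-2) + (0)·(0) + (-2)·(-2) + (-2)·(-2) + (2)·(2)) / 5 = 32/5 = 6.4
  S[B,C] = ((4)·(-4.1667) + (-2)·(1.8333) + (0)·(0.8333) + (-2)·(-3.1667) + (-2)·(2.8333) + (2)·(1.8333)) / 5 = -16/5 = -3.2
  S[C,C] = ((-4.1667)·(-4.1667) + (1.8333)·(1.8333) + (0.8333)·(0.8333) + (-3.1667)·(-3.1667) + (2.8333)·(2.8333) + (1.8333)·(1.8333)) / 5 = 42.8333/5 = 8.5667

S is symmetric (S[j,i] = S[i,j]). Assembling:

S = [[5.2, 1.2, -1.6],
 [1.2, 6.4, -3.2],
 [-1.6, -3.2, 8.5667]]


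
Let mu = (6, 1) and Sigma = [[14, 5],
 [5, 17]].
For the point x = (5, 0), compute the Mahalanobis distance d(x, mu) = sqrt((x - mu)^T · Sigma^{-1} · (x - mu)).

Step 1 — centre the observation: (x - mu) = (-1, -1).

Step 2 — invert Sigma. det(Sigma) = 14·17 - (5)² = 213.
  Sigma^{-1} = (1/det) · [[d, -b], [-b, a]] = [[0.0798, -0.0235],
 [-0.0235, 0.0657]].

Step 3 — form the quadratic (x - mu)^T · Sigma^{-1} · (x - mu):
  Sigma^{-1} · (x - mu) = (-0.0563, -0.0423).
  (x - mu)^T · [Sigma^{-1} · (x - mu)] = (-1)·(-0.0563) + (-1)·(-0.0423) = 0.0986.

Step 4 — take square root: d = √(0.0986) ≈ 0.314.

d(x, mu) = √(0.0986) ≈ 0.314


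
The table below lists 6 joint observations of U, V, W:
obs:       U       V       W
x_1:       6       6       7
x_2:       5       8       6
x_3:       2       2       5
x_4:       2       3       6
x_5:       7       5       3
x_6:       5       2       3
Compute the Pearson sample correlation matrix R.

Step 1 — column means:
  mean(U) = (6 + 5 + 2 + 2 + 7 + 5) / 6 = 27/6 = 4.5
  mean(V) = (6 + 8 + 2 + 3 + 5 + 2) / 6 = 26/6 = 4.3333
  mean(W) = (7 + 6 + 5 + 6 + 3 + 3) / 6 = 30/6 = 5

Step 2 — sample variances and covariances s[i,j] = (1/(n-1)) · Σ_k (x_{k,i} - mean_i) · (x_{k,j} - mean_j), with n-1 = 5:
  s[U,U] = ((1.5)·(1.5) + (0.5)·(0.5) + (-2.5)·(-2.5) + (-2.5)·(-2.5) + (2.5)·(2.5) + (0.5)·(0.5)) / 5 = 21.5/5 = 4.3
  s[U,V] = ((1.5)·(1.6667) + (0.5)·(3.6667) + (-2.5)·(-2.3333) + (-2.5)·(-1.3333) + (2.5)·(0.6667) + (0.5)·(-2.3333)) / 5 = 14/5 = 2.8
  s[U,W] = ((1.5)·(2) + (0.5)·(1) + (-2.5)·(0) + (-2.5)·(1) + (2.5)·(-2) + (0.5)·(-2)) / 5 = -5/5 = -1
  s[V,V] = ((1.6667)·(1.6667) + (3.6667)·(3.6667) + (-2.3333)·(-2.3333) + (-1.3333)·(-1.3333) + (0.6667)·(0.6667) + (-2.3333)·(-2.3333)) / 5 = 29.3333/5 = 5.8667
  s[V,W] = ((1.6667)·(2) + (3.6667)·(1) + (-2.3333)·(0) + (-1.3333)·(1) + (0.6667)·(-2) + (-2.3333)·(-2)) / 5 = 9/5 = 1.8
  s[W,W] = ((2)·(2) + (1)·(1) + (0)·(0) + (1)·(1) + (-2)·(-2) + (-2)·(-2)) / 5 = 14/5 = 2.8
  Sample standard deviations s_i = √(s[i,i]):
  s(U) = √(4.3) = 2.0736
  s(V) = √(5.8667) = 2.4221
  s(W) = √(2.8) = 1.6733

Step 3 — r_{ij} = s_{ij} / (s_i · s_j):
  r[U,U] = 1 (diagonal).
  r[U,V] = 2.8 / (2.0736 · 2.4221) = 2.8 / 5.0226 = 0.5575
  r[U,W] = -1 / (2.0736 · 1.6733) = -1 / 3.4699 = -0.2882
  r[V,V] = 1 (diagonal).
  r[V,W] = 1.8 / (2.4221 · 1.6733) = 1.8 / 4.053 = 0.4441
  r[W,W] = 1 (diagonal).

R is symmetric with unit diagonal. Assembling:

R = [[1, 0.5575, -0.2882],
 [0.5575, 1, 0.4441],
 [-0.2882, 0.4441, 1]]


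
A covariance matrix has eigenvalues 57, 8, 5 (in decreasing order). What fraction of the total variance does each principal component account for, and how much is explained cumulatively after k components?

Step 1 — total variance = trace(Sigma) = Σ λ_i = 57 + 8 + 5 = 70.

Step 2 — fraction explained by component i = λ_i / Σ λ:
  PC1: 57/70 = 0.8143
  PC2: 8/70 = 0.1143
  PC3: 5/70 = 0.0714

Step 3 — cumulative fraction after k components = (λ_1 + ... + λ_k) / Σ λ:
  k = 1: 57/70 = 0.8143
  k = 2: (57 + 8)/70 = 65/70 = 0.9286
  k = 3: (57 + 8 + 5)/70 = 70/70 = 1

Summary (fraction, with percent):

explained: PC1 0.8143 (81.43%), PC2 0.1143 (11.43%), PC3 0.0714 (7.14%);  cumulative: 0.8143, 0.9286, 1


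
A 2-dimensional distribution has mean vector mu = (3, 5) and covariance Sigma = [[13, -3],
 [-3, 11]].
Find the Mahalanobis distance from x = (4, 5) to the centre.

Step 1 — centre the observation: (x - mu) = (1, 0).

Step 2 — invert Sigma. det(Sigma) = 13·11 - (-3)² = 134.
  Sigma^{-1} = (1/det) · [[d, -b], [-b, a]] = [[0.0821, 0.0224],
 [0.0224, 0.097]].

Step 3 — form the quadratic (x - mu)^T · Sigma^{-1} · (x - mu):
  Sigma^{-1} · (x - mu) = (0.0821, 0.0224).
  (x - mu)^T · [Sigma^{-1} · (x - mu)] = (1)·(0.0821) + (0)·(0.0224) = 0.0821.

Step 4 — take square root: d = √(0.0821) ≈ 0.2865.

d(x, mu) = √(0.0821) ≈ 0.2865


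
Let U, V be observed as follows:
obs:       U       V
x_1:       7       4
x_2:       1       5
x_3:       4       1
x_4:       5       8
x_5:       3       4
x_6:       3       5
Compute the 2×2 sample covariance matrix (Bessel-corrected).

Step 1 — column means:
  mean(U) = (7 + 1 + 4 + 5 + 3 + 3) / 6 = 23/6 = 3.8333
  mean(V) = (4 + 5 + 1 + 8 + 4 + 5) / 6 = 27/6 = 4.5

Step 2 — sample covariance S[i,j] = (1/(n-1)) · Σ_k (x_{k,i} - mean_i) · (x_{k,j} - mean_j), with n-1 = 5.
  S[U,U] = ((3.1667)·(3.1667) + (-2.8333)·(-2.8333) + (0.1667)·(0.1667) + (1.1667)·(1.1667) + (-0.8333)·(-0.8333) + (-0.8333)·(-0.8333)) / 5 = 20.8333/5 = 4.1667
  S[U,V] = ((3.1667)·(-0.5) + (-2.8333)·(0.5) + (0.1667)·(-3.5) + (1.1667)·(3.5) + (-0.8333)·(-0.5) + (-0.8333)·(0.5)) / 5 = 0.5/5 = 0.1
  S[V,V] = ((-0.5)·(-0.5) + (0.5)·(0.5) + (-3.5)·(-3.5) + (3.5)·(3.5) + (-0.5)·(-0.5) + (0.5)·(0.5)) / 5 = 25.5/5 = 5.1

S is symmetric (S[j,i] = S[i,j]). Assembling:

S = [[4.1667, 0.1],
 [0.1, 5.1]]


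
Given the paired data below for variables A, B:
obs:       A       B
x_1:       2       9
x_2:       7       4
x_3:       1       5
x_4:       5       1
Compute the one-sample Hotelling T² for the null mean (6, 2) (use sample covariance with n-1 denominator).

Step 1 — sample mean vector:
  mean(A) = (2 + 7 + 1 + 5) / 4 = 15/4 = 3.75
  mean(B) = (9 + 4 + 5 + 1) / 4 = 19/4 = 4.75
  x̄ = (3.75, 4.75),  deviation x̄ - mu_0 = (3.75, 4.75) - (6, 2) = (-2.25, 2.75).

Step 2 — sample covariance matrix, S[i,j] = (1/(n-1)) · Σ_k (x_{k,i} - mean_i) · (x_{k,j} - mean_j), divisor n-1 = 3:
  S[A,A] = ((-1.75)·(-1.75) + (3.25)·(3.25) + (-2.75)·(-2.75) + (1.25)·(1.25)) / 3 = 22.75/3 = 7.5833
  S[A,B] = ((-1.75)·(4.25) + (3.25)·(-0.75) + (-2.75)·(0.25) + (1.25)·(-3.75)) / 3 = -15.25/3 = -5.0833
  S[B,B] = ((4.25)·(4.25) + (-0.75)·(-0.75) + (0.25)·(0.25) + (-3.75)·(-3.75)) / 3 = 32.75/3 = 10.9167
  S = [[7.5833, -5.0833],
 [-5.0833, 10.9167]].

Step 3 — invert S. det(S) = 7.5833·10.9167 - (-5.0833)² = 56.9444.
  S^{-1} = (1/det) · [[d, -b], [-b, a]] = [[0.1917, 0.0893],
 [0.0893, 0.1332]].

Step 4 — quadratic form (x̄ - mu_0)^T · S^{-1} · (x̄ - mu_0):
  S^{-1} · (x̄ - mu_0) = (-0.1859, 0.1654),
  (x̄ - mu_0)^T · [...] = (-2.25)·(-0.1859) + (2.75)·(0.1654) = 0.8729.

Step 5 — scale by n: T² = 4 · 0.8729 = 3.4917.

T² ≈ 3.4917


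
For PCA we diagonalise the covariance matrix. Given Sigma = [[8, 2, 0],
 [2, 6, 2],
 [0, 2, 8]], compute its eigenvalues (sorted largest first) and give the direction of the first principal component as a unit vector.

Step 1 — characteristic polynomial p(λ) = det(λI - Sigma) = λ³ - tr·λ² + c_1·λ - det, where tr = trace, c_1 = sum of the principal 2×2 minors, det = det(Sigma):
  tr = 8 + 6 + 8 = 22,
  c_1 = (8·6 - (2)²) + (8·8 - (0)²) + (6·8 - (2)²) = 44 + 64 + 44 = 152,
  det = 8·(6·8 - (2)²) - (2)·((2)·8 - (2)·(0)) + (0)·((2)·(2) - 6·(0)) = 8·(44) - (2)·(16) + (0)·(4) = 320.
  So p(λ) = λ³ - 22λ² + 152λ - 320.
Step 2 — look for an integer root (rational root theorem: any rational root is an integer divisor of 320). Testing λ = 4:
  p(4) = 64 - 352 + 608 - 320 = 0  ✓
  Dividing out (λ - 4): p(λ) = (λ - 4)(λ² - 18λ + 80).
Step 3 — remaining eigenvalues from the quadratic λ² - 18λ + 80 = 0:
  Δ = 18² - 4·80 = 324 - 320 = 4,  λ = (18 ± √4)/2 = (18 ± 2)/2 = 10 or 8.
  Sorted: λ_1 = 10,  λ_2 = 8,  λ_3 = 4  (check: sum = 22 = tr ✓).

Step 4 — unit eigenvector for λ_1 = 10: v spans the null space of (Sigma - λ_1 I), whose rows are
  r_1 = (-2, 2, 0),  r_2 = (2, -4, 2),  r_3 = (0, 2, -2).
  v is orthogonal to every row, so take v ∝ r_1 × r_2 = ((2)·(2) - (0)·(-4), (0)·(2) - (-2)·(2), (-2)·(-4) - (2)·(2)) = (4, 4, 4).
  Rescale (divide by 4): u = (1, 1, 1).
  ||u|| = √((1)² + (1)² + (1)²) = √(3) ≈ 1.7321,  v_1 = u/||u|| ≈ (0.5774, 0.5774, 0.5774) (||v_1|| = 1).

λ_1 = 10,  λ_2 = 8,  λ_3 = 4;  v_1 ≈ (0.5774, 0.5774, 0.5774)


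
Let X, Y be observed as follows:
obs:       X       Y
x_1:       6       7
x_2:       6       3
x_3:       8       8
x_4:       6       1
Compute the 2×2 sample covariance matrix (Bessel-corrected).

Step 1 — column means:
  mean(X) = (6 + 6 + 8 + 6) / 4 = 26/4 = 6.5
  mean(Y) = (7 + 3 + 8 + 1) / 4 = 19/4 = 4.75

Step 2 — sample covariance S[i,j] = (1/(n-1)) · Σ_k (x_{k,i} - mean_i) · (x_{k,j} - mean_j), with n-1 = 3.
  S[X,X] = ((-0.5)·(-0.5) + (-0.5)·(-0.5) + (1.5)·(1.5) + (-0.5)·(-0.5)) / 3 = 3/3 = 1
  S[X,Y] = ((-0.5)·(2.25) + (-0.5)·(-1.75) + (1.5)·(3.25) + (-0.5)·(-3.75)) / 3 = 6.5/3 = 2.1667
  S[Y,Y] = ((2.25)·(2.25) + (-1.75)·(-1.75) + (3.25)·(3.25) + (-3.75)·(-3.75)) / 3 = 32.75/3 = 10.9167

S is symmetric (S[j,i] = S[i,j]). Assembling:

S = [[1, 2.1667],
 [2.1667, 10.9167]]


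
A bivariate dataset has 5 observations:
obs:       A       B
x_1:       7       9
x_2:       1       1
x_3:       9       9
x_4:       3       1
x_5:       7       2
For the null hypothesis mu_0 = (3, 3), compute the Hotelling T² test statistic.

Step 1 — sample mean vector:
  mean(A) = (7 + 1 + 9 + 3 + 7) / 5 = 27/5 = 5.4
  mean(B) = (9 + 1 + 9 + 1 + 2) / 5 = 22/5 = 4.4
  x̄ = (5.4, 4.4),  deviation x̄ - mu_0 = (5.4, 4.4) - (3, 3) = (2.4, 1.4).

Step 2 — sample covariance matrix, S[i,j] = (1/(n-1)) · Σ_k (x_{k,i} - mean_i) · (x_{k,j} - mean_j), divisor n-1 = 4:
  S[A,A] = ((1.6)·(1.6) + (-4.4)·(-4.4) + (3.6)·(3.6) + (-2.4)·(-2.4) + (1.6)·(1.6)) / 4 = 43.2/4 = 10.8
  S[A,B] = ((1.6)·(4.6) + (-4.4)·(-3.4) + (3.6)·(4.6) + (-2.4)·(-3.4) + (1.6)·(-2.4)) / 4 = 43.2/4 = 10.8
  S[B,B] = ((4.6)·(4.6) + (-3.4)·(-3.4) + (4.6)·(4.6) + (-3.4)·(-3.4) + (-2.4)·(-2.4)) / 4 = 71.2/4 = 17.8
  S = [[10.8, 10.8],
 [10.8, 17.8]].

Step 3 — invert S. det(S) = 10.8·17.8 - (10.8)² = 75.6.
  S^{-1} = (1/det) · [[d, -b], [-b, a]] = [[0.2354, -0.1429],
 [-0.1429, 0.1429]].

Step 4 — quadratic form (x̄ - mu_0)^T · S^{-1} · (x̄ - mu_0):
  S^{-1} · (x̄ - mu_0) = (0.3651, -0.1429),
  (x̄ - mu_0)^T · [...] = (2.4)·(0.3651) + (1.4)·(-0.1429) = 0.6762.

Step 5 — scale by n: T² = 5 · 0.6762 = 3.381.

T² ≈ 3.381


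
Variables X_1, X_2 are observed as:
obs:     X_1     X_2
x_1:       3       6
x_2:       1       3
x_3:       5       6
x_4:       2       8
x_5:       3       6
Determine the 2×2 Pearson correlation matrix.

Step 1 — column means:
  mean(X_1) = (3 + 1 + 5 + 2 + 3) / 5 = 14/5 = 2.8
  mean(X_2) = (6 + 3 + 6 + 8 + 6) / 5 = 29/5 = 5.8

Step 2 — sample variances and covariances s[i,j] = (1/(n-1)) · Σ_k (x_{k,i} - mean_i) · (x_{k,j} - mean_j), with n-1 = 4:
  s[X_1,X_1] = ((0.2)·(0.2) + (-1.8)·(-1.8) + (2.2)·(2.2) + (-0.8)·(-0.8) + (0.2)·(0.2)) / 4 = 8.8/4 = 2.2
  s[X_1,X_2] = ((0.2)·(0.2) + (-1.8)·(-2.8) + (2.2)·(0.2) + (-0.8)·(2.2) + (0.2)·(0.2)) / 4 = 3.8/4 = 0.95
  s[X_2,X_2] = ((0.2)·(0.2) + (-2.8)·(-2.8) + (0.2)·(0.2) + (2.2)·(2.2) + (0.2)·(0.2)) / 4 = 12.8/4 = 3.2
  Sample standard deviations s_i = √(s[i,i]):
  s(X_1) = √(2.2) = 1.4832
  s(X_2) = √(3.2) = 1.7889

Step 3 — r_{ij} = s_{ij} / (s_i · s_j):
  r[X_1,X_1] = 1 (diagonal).
  r[X_1,X_2] = 0.95 / (1.4832 · 1.7889) = 0.95 / 2.6533 = 0.358
  r[X_2,X_2] = 1 (diagonal).

R is symmetric with unit diagonal. Assembling:

R = [[1, 0.358],
 [0.358, 1]]


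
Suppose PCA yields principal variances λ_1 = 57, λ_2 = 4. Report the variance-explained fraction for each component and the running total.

Step 1 — total variance = trace(Sigma) = Σ λ_i = 57 + 4 = 61.

Step 2 — fraction explained by component i = λ_i / Σ λ:
  PC1: 57/61 = 0.9344
  PC2: 4/61 = 0.0656

Step 3 — cumulative fraction after k components = (λ_1 + ... + λ_k) / Σ λ:
  k = 1: 57/61 = 0.9344
  k = 2: (57 + 4)/61 = 61/61 = 1

Summary (fraction, with percent):

explained: PC1 0.9344 (93.44%), PC2 0.0656 (6.56%);  cumulative: 0.9344, 1


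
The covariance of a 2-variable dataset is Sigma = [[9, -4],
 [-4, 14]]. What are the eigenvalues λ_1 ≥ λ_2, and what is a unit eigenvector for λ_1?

Step 1 — characteristic polynomial of 2×2 Sigma:
  det(Sigma - λI) = λ² - trace · λ + det = 0.
  trace = 9 + 14 = 23, det = 9·14 - (-4)² = 110.
Step 2 — discriminant:
  Δ = trace² - 4·det = 529 - 440 = 89.
Step 3 — eigenvalues:
  λ = (trace ± √Δ)/2 = (23 ± 9.434)/2,
  λ_1 = 16.217,  λ_2 = 6.783.

Step 4 — unit eigenvector for λ_1: solve (Sigma - λ_1 I)v = 0. First row:
  (9 - 16.217)·v_x + (-4)·v_y = 0, i.e. (-7.217)·v_x + (-4)·v_y = 0,
  so v ∝ (b, λ_1 - a) = (-4, 7.217); multiply by -1 so the first entry is positive: u = (4, -7.217).
  ||u|| = √((4)² + (-7.217)²) = √(68.085) ≈ 8.2514,
  v_1 = u/||u|| ≈ (0.4848, -0.8746) (||v_1|| = 1).

λ_1 = 16.217,  λ_2 = 6.783;  v_1 ≈ (0.4848, -0.8746)


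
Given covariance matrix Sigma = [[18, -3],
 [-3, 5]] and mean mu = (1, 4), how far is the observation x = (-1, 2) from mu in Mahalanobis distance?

Step 1 — centre the observation: (x - mu) = (-2, -2).

Step 2 — invert Sigma. det(Sigma) = 18·5 - (-3)² = 81.
  Sigma^{-1} = (1/det) · [[d, -b], [-b, a]] = [[0.0617, 0.037],
 [0.037, 0.2222]].

Step 3 — form the quadratic (x - mu)^T · Sigma^{-1} · (x - mu):
  Sigma^{-1} · (x - mu) = (-0.1975, -0.5185).
  (x - mu)^T · [Sigma^{-1} · (x - mu)] = (-2)·(-0.1975) + (-2)·(-0.5185) = 1.4321.

Step 4 — take square root: d = √(1.4321) ≈ 1.1967.

d(x, mu) = √(1.4321) ≈ 1.1967


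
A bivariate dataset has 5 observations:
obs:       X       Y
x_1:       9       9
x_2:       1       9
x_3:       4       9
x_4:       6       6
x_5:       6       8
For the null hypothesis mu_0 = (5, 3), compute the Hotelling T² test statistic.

Step 1 — sample mean vector:
  mean(X) = (9 + 1 + 4 + 6 + 6) / 5 = 26/5 = 5.2
  mean(Y) = (9 + 9 + 9 + 6 + 8) / 5 = 41/5 = 8.2
  x̄ = (5.2, 8.2),  deviation x̄ - mu_0 = (5.2, 8.2) - (5, 3) = (0.2, 5.2).

Step 2 — sample covariance matrix, S[i,j] = (1/(n-1)) · Σ_k (x_{k,i} - mean_i) · (x_{k,j} - mean_j), divisor n-1 = 4:
  S[X,X] = ((3.8)·(3.8) + (-4.2)·(-4.2) + (-1.2)·(-1.2) + (0.8)·(0.8) + (0.8)·(0.8)) / 4 = 34.8/4 = 8.7
  S[X,Y] = ((3.8)·(0.8) + (-4.2)·(0.8) + (-1.2)·(0.8) + (0.8)·(-2.2) + (0.8)·(-0.2)) / 4 = -3.2/4 = -0.8
  S[Y,Y] = ((0.8)·(0.8) + (0.8)·(0.8) + (0.8)·(0.8) + (-2.2)·(-2.2) + (-0.2)·(-0.2)) / 4 = 6.8/4 = 1.7
  S = [[8.7, -0.8],
 [-0.8, 1.7]].

Step 3 — invert S. det(S) = 8.7·1.7 - (-0.8)² = 14.15.
  S^{-1} = (1/det) · [[d, -b], [-b, a]] = [[0.1201, 0.0565],
 [0.0565, 0.6148]].

Step 4 — quadratic form (x̄ - mu_0)^T · S^{-1} · (x̄ - mu_0):
  S^{-1} · (x̄ - mu_0) = (0.318, 3.2085),
  (x̄ - mu_0)^T · [...] = (0.2)·(0.318) + (5.2)·(3.2085) = 16.7477.

Step 5 — scale by n: T² = 5 · 16.7477 = 83.7385.

T² ≈ 83.7385


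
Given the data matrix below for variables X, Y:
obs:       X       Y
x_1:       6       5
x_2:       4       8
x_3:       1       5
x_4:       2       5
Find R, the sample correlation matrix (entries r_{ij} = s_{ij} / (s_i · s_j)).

Step 1 — column means:
  mean(X) = (6 + 4 + 1 + 2) / 4 = 13/4 = 3.25
  mean(Y) = (5 + 8 + 5 + 5) / 4 = 23/4 = 5.75

Step 2 — sample variances and covariances s[i,j] = (1/(n-1)) · Σ_k (x_{k,i} - mean_i) · (x_{k,j} - mean_j), with n-1 = 3:
  s[X,X] = ((2.75)·(2.75) + (0.75)·(0.75) + (-2.25)·(-2.25) + (-1.25)·(-1.25)) / 3 = 14.75/3 = 4.9167
  s[X,Y] = ((2.75)·(-0.75) + (0.75)·(2.25) + (-2.25)·(-0.75) + (-1.25)·(-0.75)) / 3 = 2.25/3 = 0.75
  s[Y,Y] = ((-0.75)·(-0.75) + (2.25)·(2.25) + (-0.75)·(-0.75) + (-0.75)·(-0.75)) / 3 = 6.75/3 = 2.25
  Sample standard deviations s_i = √(s[i,i]):
  s(X) = √(4.9167) = 2.2174
  s(Y) = √(2.25) = 1.5

Step 3 — r_{ij} = s_{ij} / (s_i · s_j):
  r[X,X] = 1 (diagonal).
  r[X,Y] = 0.75 / (2.2174 · 1.5) = 0.75 / 3.326 = 0.2255
  r[Y,Y] = 1 (diagonal).

R is symmetric with unit diagonal. Assembling:

R = [[1, 0.2255],
 [0.2255, 1]]


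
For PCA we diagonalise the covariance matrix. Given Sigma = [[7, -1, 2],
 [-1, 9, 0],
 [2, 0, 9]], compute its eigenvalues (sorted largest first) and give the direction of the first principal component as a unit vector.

Step 1 — characteristic polynomial p(λ) = det(λI - Sigma) = λ³ - tr·λ² + c_1·λ - det, where tr = trace, c_1 = sum of the principal 2×2 minors, det = det(Sigma):
  tr = 7 + 9 + 9 = 25,
  c_1 = (7·9 - (-1)²) + (7·9 - (2)²) + (9·9 - (0)²) = 62 + 59 + 81 = 202,
  det = 7·(9·9 - (0)²) - (-1)·((-1)·9 - (0)·(2)) + (2)·((-1)·(0) - 9·(2)) = 7·(81) - (-1)·(-9) + (2)·(-18) = 522.
  So p(λ) = λ³ - 25λ² + 202λ - 522.
Step 2 — look for an integer root (rational root theorem: any rational root is an integer divisor of 522). Testing λ = 9:
  p(9) = 729 - 2025 + 1818 - 522 = 0  ✓
  Dividing out (λ - 9): p(λ) = (λ - 9)(λ² - 16λ + 58).
Step 3 — remaining eigenvalues from the quadratic λ² - 16λ + 58 = 0:
  Δ = 16² - 4·58 = 256 - 232 = 24,  λ = (16 ± √24)/2 = (16 ± 4.899)/2 ≈ 10.4495 or 5.5505.
  Sorted: λ_1 = 10.4495,  λ_2 = 9,  λ_3 = 5.5505  (check: sum = 25 = tr ✓).

Step 4 — unit eigenvector for λ_1 ≈ 10.4495: v spans the null space of (Sigma - λ_1 I), whose rows are
  r_1 = (-3.4495, -1, 2),  r_2 = (-1, -1.4495, 0),  r_3 = (2, 0, -1.4495).
  v is orthogonal to every row, so take v ∝ r_1 × r_2 = ((-1)·(0) - (2)·(-1.4495), (2)·(-1) - (-3.4495)·(0), (-3.4495)·(-1.4495) - (-1)·(-1)) ≈ (2.899, -2, 4).
  Let u = (2.899, -2, 4).
  ||u|| = √((2.899)² + (-2)² + (4)²) = √(28.4041) ≈ 5.3295,  v_1 = u/||u|| ≈ (0.5439, -0.3753, 0.7505) (||v_1|| = 1).

λ_1 = 10.4495,  λ_2 = 9,  λ_3 = 5.5505;  v_1 ≈ (0.5439, -0.3753, 0.7505)


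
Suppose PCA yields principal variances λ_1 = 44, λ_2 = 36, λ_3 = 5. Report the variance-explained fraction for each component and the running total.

Step 1 — total variance = trace(Sigma) = Σ λ_i = 44 + 36 + 5 = 85.

Step 2 — fraction explained by component i = λ_i / Σ λ:
  PC1: 44/85 = 0.5176
  PC2: 36/85 = 0.4235
  PC3: 5/85 = 0.0588

Step 3 — cumulative fraction after k components = (λ_1 + ... + λ_k) / Σ λ:
  k = 1: 44/85 = 0.5176
  k = 2: (44 + 36)/85 = 80/85 = 0.9412
  k = 3: (44 + 36 + 5)/85 = 85/85 = 1

Summary (fraction, with percent):

explained: PC1 0.5176 (51.76%), PC2 0.4235 (42.35%), PC3 0.0588 (5.88%);  cumulative: 0.5176, 0.9412, 1


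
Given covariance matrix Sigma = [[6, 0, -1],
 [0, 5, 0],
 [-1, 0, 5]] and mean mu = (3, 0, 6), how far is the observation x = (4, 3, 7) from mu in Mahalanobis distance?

Step 1 — centre the observation: (x - mu) = (1, 3, 1).

Step 2 — invert Sigma (cofactor / det for 3×3, or solve directly):
  Sigma^{-1} = [[0.1724, 0, 0.0345],
 [0, 0.2, 0],
 [0.0345, 0, 0.2069]].

Step 3 — form the quadratic (x - mu)^T · Sigma^{-1} · (x - mu):
  Sigma^{-1} · (x - mu) = (0.2069, 0.6, 0.2414).
  (x - mu)^T · [Sigma^{-1} · (x - mu)] = (1)·(0.2069) + (3)·(0.6) + (1)·(0.2414) = 2.2483.

Step 4 — take square root: d = √(2.2483) ≈ 1.4994.

d(x, mu) = √(2.2483) ≈ 1.4994


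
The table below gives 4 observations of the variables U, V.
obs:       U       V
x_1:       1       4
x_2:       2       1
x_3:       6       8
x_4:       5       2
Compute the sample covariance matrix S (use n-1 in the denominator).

Step 1 — column means:
  mean(U) = (1 + 2 + 6 + 5) / 4 = 14/4 = 3.5
  mean(V) = (4 + 1 + 8 + 2) / 4 = 15/4 = 3.75

Step 2 — sample covariance S[i,j] = (1/(n-1)) · Σ_k (x_{k,i} - mean_i) · (x_{k,j} - mean_j), with n-1 = 3.
  S[U,U] = ((-2.5)·(-2.5) + (-1.5)·(-1.5) + (2.5)·(2.5) + (1.5)·(1.5)) / 3 = 17/3 = 5.6667
  S[U,V] = ((-2.5)·(0.25) + (-1.5)·(-2.75) + (2.5)·(4.25) + (1.5)·(-1.75)) / 3 = 11.5/3 = 3.8333
  S[V,V] = ((0.25)·(0.25) + (-2.75)·(-2.75) + (4.25)·(4.25) + (-1.75)·(-1.75)) / 3 = 28.75/3 = 9.5833

S is symmetric (S[j,i] = S[i,j]). Assembling:

S = [[5.6667, 3.8333],
 [3.8333, 9.5833]]
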